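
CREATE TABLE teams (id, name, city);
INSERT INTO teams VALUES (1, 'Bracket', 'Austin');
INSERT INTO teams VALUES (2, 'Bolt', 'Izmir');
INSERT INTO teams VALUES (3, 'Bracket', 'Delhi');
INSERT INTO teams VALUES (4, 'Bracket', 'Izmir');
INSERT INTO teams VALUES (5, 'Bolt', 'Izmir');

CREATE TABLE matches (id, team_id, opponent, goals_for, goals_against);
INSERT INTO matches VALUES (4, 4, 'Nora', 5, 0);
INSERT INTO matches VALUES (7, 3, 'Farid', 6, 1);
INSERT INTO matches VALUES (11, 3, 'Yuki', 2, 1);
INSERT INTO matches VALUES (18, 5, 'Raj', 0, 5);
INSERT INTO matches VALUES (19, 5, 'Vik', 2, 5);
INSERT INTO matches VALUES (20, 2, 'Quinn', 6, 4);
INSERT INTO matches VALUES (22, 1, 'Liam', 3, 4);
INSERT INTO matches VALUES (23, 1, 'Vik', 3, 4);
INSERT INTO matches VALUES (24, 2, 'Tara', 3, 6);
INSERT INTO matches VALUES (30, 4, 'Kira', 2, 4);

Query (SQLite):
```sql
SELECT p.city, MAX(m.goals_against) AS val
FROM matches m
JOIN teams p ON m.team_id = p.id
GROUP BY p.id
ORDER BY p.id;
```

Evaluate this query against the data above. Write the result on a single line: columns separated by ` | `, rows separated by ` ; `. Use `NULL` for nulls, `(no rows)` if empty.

Join each matches row to its teams via team_id.
Group joined rows by teams.id; compute MAX(m.goals_against) per group.
  1: ids {22, 23} → MAX(m.goals_against)=4
  2: ids {20, 24} → MAX(m.goals_against)=6
  3: ids {7, 11} → MAX(m.goals_against)=1
  4: ids {4, 30} → MAX(m.goals_against)=4
  5: ids {18, 19} → MAX(m.goals_against)=5

Austin | 4 ; Izmir | 6 ; Delhi | 1 ; Izmir | 4 ; Izmir | 5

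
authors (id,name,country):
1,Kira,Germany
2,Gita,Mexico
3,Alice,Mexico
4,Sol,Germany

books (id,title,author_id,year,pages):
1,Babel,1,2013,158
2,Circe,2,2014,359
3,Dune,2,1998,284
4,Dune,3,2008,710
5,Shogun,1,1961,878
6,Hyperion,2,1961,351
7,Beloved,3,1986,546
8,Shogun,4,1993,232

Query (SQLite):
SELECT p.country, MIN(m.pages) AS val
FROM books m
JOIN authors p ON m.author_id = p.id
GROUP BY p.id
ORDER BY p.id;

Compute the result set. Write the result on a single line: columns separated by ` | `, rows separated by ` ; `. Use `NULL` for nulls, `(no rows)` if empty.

Join each books row to its authors via author_id.
Group joined rows by authors.id; compute MIN(m.pages) per group.
  1: ids {1, 5} → MIN(m.pages)=158
  2: ids {2, 3, 6} → MIN(m.pages)=284
  3: ids {4, 7} → MIN(m.pages)=546
  4: ids {8} → MIN(m.pages)=232

Germany | 158 ; Mexico | 284 ; Mexico | 546 ; Germany | 232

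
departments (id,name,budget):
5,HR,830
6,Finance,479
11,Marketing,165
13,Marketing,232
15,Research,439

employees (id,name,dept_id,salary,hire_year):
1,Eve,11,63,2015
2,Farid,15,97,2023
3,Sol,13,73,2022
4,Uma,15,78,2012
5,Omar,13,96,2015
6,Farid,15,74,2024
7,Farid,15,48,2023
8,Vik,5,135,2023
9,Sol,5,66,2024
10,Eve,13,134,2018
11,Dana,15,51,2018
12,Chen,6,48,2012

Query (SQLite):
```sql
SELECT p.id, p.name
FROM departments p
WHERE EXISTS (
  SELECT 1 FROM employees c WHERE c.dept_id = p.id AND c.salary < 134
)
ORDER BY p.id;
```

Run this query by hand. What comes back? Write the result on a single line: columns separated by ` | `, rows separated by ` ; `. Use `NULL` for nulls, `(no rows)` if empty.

5 | HR ; 6 | Finance ; 11 | Marketing ; 13 | Marketing ; 15 | Research

For each departments row, check whether any employees with matching dept_id has salary < 134.
Keep rows where that is true.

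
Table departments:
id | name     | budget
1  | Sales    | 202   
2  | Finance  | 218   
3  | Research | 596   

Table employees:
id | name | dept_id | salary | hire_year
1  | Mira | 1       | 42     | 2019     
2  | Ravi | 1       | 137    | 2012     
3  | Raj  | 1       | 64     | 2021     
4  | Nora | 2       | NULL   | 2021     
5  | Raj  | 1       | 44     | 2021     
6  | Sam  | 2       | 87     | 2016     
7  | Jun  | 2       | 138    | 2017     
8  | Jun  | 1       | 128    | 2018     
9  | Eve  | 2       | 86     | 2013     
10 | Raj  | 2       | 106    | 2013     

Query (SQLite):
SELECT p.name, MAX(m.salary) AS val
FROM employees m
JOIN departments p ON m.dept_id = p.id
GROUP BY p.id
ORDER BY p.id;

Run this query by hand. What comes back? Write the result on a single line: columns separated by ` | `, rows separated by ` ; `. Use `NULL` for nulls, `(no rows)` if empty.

Sales | 137 ; Finance | 138

Join each employees row to its departments via dept_id.
Group joined rows by departments.id; compute MAX(m.salary) per group.
  1: ids {1, 2, 3, 5, 8} → MAX(m.salary)=137
  2: ids {4, 6, 7, 9, 10} → MAX(m.salary)=138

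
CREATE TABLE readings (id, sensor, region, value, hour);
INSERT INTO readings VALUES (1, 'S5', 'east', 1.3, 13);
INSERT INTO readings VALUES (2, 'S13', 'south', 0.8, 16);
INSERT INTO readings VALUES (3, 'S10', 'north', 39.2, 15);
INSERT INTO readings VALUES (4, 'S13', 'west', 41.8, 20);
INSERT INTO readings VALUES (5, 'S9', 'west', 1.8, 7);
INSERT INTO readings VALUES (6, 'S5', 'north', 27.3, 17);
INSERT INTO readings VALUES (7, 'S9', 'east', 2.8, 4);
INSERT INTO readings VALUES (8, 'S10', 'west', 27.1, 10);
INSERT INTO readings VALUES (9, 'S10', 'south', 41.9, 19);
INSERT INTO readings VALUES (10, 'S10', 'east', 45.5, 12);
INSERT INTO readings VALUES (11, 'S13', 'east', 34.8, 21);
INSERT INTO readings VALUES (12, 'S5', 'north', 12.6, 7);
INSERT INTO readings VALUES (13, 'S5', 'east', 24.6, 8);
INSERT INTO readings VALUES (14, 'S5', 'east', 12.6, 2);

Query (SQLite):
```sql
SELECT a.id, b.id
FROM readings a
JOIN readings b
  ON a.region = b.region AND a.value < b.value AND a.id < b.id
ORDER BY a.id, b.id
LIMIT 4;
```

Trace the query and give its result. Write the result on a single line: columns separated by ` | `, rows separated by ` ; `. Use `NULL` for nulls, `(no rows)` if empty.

1 | 7 ; 1 | 10 ; 1 | 11 ; 1 | 13

Pairs (a,b) with same region, a.value < b.value, a.id < b.id.
region groups: east:{1,7,10,11,13,14} north:{3,6,12} south:{2,9} west:{4,5,8}
Ordered by (a.id, b.id); first 4.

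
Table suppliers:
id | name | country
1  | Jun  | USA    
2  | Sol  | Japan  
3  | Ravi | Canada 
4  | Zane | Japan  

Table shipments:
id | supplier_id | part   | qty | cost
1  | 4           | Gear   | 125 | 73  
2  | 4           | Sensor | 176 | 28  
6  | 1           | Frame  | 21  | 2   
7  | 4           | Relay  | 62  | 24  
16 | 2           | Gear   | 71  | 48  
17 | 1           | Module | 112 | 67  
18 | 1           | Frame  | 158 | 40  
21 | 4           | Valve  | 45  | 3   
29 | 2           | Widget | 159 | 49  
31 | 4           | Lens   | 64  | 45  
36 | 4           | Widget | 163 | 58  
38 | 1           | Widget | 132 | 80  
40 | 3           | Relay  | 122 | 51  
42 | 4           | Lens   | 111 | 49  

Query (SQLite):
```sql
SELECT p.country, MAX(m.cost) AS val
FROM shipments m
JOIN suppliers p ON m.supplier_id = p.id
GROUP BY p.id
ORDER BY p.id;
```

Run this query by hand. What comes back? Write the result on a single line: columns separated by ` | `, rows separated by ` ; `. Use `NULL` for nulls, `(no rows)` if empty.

USA | 80 ; Japan | 49 ; Canada | 51 ; Japan | 73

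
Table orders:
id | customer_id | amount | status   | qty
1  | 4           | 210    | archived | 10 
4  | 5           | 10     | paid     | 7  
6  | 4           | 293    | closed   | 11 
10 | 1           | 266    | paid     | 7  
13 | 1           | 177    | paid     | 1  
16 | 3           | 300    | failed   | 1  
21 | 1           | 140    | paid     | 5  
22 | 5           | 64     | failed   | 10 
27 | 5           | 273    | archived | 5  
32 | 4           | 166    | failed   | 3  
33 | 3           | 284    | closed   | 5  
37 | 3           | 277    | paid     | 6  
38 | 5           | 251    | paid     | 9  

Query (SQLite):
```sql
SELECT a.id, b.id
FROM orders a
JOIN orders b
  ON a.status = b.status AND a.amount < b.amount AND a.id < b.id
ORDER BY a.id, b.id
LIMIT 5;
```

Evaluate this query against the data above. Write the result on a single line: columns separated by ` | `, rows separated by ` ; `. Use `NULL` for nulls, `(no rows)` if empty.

Pairs (a,b) with same status, a.amount < b.amount, a.id < b.id.
status groups: archived:{1,27} closed:{6,33} failed:{16,22,32} paid:{4,10,13,21,37,38}
Ordered by (a.id, b.id); first 5.

1 | 27 ; 4 | 10 ; 4 | 13 ; 4 | 21 ; 4 | 37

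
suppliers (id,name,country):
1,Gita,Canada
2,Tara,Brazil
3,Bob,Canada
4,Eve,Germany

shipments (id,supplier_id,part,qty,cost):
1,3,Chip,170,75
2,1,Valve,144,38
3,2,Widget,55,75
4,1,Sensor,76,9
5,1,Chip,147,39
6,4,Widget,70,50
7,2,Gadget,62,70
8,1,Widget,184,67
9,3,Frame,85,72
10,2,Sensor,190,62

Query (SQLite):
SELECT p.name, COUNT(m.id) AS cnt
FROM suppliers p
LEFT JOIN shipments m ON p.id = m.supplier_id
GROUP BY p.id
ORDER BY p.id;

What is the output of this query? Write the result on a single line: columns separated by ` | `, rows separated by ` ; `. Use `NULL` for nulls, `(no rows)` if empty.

LEFT JOIN keeps every suppliers row; unmatched ones get NULL for shipments columns.
Group by suppliers.id and compute COUNT(m.id). COUNT(col) of an all-NULL group is 0.
  1: ids {2, 4, 5, 8} → COUNT(m.id)=4
  2: ids {3, 7, 10} → COUNT(m.id)=3
  3: ids {1, 9} → COUNT(m.id)=2
  4: ids {6} → COUNT(m.id)=1

Gita | 4 ; Tara | 3 ; Bob | 2 ; Eve | 1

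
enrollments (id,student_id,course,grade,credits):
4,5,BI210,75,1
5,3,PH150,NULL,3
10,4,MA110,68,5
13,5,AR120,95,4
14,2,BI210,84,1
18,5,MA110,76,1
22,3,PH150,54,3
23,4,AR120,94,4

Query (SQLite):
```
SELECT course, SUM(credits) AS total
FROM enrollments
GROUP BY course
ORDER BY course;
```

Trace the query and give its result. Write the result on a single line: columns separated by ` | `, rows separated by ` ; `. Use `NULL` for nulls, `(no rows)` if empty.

AR120 | 8 ; BI210 | 2 ; MA110 | 6 ; PH150 | 6

Partition enrollments by course; compute SUM(credits) within each group.
  AR120: ids {13, 23} → SUM(credits)=8
  BI210: ids {4, 14} → SUM(credits)=2
  MA110: ids {10, 18} → SUM(credits)=6
  PH150: ids {5, 22} → SUM(credits)=6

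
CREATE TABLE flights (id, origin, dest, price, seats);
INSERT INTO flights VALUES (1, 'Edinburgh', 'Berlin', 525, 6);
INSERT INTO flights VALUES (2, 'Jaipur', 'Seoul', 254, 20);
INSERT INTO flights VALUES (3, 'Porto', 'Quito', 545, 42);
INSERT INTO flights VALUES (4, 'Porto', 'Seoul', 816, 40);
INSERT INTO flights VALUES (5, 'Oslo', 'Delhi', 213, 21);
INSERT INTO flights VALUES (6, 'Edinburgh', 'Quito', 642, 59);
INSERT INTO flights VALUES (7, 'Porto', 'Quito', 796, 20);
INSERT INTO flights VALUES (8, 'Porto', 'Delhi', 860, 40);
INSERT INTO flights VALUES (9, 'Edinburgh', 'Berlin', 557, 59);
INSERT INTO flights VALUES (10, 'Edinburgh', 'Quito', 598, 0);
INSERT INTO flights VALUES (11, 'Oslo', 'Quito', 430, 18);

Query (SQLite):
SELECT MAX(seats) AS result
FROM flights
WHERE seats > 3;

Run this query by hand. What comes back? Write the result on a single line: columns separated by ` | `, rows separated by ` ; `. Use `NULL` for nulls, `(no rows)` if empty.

Rows where seats > 3 → seats values: [6, 20, 42, 40, 21, 59, 20, 40, 59, 18].
MAX of non-NULL values = 59.

59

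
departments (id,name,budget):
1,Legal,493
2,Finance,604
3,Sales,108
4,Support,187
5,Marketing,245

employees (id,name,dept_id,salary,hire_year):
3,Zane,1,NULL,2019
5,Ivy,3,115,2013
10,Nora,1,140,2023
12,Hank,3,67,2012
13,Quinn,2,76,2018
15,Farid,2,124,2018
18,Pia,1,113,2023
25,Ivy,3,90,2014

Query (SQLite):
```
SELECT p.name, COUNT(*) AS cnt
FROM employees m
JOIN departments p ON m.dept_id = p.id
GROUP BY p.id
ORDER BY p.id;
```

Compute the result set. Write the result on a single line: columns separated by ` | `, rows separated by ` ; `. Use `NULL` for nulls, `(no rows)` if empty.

Legal | 3 ; Finance | 2 ; Sales | 3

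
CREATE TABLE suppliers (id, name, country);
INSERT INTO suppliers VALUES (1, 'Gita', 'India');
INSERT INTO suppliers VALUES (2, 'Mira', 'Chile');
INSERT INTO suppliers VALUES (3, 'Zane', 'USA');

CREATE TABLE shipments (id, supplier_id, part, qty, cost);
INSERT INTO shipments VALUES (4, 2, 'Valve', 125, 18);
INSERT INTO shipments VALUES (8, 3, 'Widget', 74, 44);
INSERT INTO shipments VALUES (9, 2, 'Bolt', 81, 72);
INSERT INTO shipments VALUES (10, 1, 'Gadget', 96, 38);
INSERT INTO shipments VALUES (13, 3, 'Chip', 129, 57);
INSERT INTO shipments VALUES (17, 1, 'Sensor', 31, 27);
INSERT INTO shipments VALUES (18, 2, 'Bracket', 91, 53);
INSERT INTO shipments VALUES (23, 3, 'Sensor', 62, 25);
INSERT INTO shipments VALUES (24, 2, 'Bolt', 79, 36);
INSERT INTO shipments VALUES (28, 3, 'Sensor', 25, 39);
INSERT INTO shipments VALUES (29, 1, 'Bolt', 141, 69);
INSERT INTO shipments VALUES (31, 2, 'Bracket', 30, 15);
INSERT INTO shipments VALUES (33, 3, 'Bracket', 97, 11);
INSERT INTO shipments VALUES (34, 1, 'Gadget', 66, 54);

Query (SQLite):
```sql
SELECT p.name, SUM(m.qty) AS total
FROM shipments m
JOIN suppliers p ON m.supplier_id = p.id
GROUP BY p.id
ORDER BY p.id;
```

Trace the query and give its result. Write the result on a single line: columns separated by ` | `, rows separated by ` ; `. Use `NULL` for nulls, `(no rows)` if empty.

Gita | 334 ; Mira | 406 ; Zane | 387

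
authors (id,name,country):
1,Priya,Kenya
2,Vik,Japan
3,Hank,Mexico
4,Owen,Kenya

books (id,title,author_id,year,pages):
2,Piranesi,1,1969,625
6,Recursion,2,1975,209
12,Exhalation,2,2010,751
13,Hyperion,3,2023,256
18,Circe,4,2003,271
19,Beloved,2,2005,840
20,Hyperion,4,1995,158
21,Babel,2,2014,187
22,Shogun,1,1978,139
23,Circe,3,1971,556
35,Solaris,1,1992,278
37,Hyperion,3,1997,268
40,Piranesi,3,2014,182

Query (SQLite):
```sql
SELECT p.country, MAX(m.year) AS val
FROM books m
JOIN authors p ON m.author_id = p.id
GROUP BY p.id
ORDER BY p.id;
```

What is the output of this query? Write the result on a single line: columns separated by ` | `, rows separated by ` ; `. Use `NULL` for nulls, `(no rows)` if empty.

Kenya | 1992 ; Japan | 2014 ; Mexico | 2023 ; Kenya | 2003

Join each books row to its authors via author_id.
Group joined rows by authors.id; compute MAX(m.year) per group.
  1: ids {2, 22, 35} → MAX(m.year)=1992
  2: ids {6, 12, 19, 21} → MAX(m.year)=2014
  3: ids {13, 23, 37, 40} → MAX(m.year)=2023
  4: ids {18, 20} → MAX(m.year)=2003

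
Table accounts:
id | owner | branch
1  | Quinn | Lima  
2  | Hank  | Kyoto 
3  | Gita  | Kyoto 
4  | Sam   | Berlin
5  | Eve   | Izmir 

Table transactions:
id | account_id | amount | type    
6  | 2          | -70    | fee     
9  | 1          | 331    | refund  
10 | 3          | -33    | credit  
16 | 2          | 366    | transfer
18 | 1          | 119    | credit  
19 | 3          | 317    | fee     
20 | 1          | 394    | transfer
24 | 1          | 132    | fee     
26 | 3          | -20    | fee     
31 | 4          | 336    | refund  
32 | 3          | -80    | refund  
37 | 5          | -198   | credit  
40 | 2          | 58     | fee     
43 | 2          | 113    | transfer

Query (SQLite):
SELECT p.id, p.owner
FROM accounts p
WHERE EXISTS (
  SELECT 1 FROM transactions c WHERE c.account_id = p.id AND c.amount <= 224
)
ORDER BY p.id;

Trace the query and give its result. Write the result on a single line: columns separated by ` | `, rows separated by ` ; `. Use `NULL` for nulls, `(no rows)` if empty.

For each accounts row, check whether any transactions with matching account_id has amount <= 224.
Keep rows where that is true.

1 | Quinn ; 2 | Hank ; 3 | Gita ; 5 | Eve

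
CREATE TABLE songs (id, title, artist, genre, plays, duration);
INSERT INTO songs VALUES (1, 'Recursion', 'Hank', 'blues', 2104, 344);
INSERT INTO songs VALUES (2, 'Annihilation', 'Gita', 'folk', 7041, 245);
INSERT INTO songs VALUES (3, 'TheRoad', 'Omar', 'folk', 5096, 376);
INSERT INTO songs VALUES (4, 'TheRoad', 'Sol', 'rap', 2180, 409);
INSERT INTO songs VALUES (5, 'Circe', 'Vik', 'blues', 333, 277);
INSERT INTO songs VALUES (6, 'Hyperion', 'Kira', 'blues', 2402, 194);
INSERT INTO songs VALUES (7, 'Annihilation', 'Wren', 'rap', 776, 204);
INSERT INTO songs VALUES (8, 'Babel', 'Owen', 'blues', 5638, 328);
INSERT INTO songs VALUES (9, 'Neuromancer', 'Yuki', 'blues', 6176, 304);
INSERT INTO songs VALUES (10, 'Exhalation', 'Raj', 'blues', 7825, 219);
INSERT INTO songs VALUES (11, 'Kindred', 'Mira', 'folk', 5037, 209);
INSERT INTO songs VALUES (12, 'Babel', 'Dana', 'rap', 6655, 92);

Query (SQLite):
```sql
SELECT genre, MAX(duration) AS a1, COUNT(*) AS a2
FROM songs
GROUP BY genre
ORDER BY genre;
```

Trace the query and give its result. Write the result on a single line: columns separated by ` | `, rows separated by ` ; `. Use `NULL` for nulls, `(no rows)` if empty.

blues | 344 | 6 ; folk | 376 | 3 ; rap | 409 | 3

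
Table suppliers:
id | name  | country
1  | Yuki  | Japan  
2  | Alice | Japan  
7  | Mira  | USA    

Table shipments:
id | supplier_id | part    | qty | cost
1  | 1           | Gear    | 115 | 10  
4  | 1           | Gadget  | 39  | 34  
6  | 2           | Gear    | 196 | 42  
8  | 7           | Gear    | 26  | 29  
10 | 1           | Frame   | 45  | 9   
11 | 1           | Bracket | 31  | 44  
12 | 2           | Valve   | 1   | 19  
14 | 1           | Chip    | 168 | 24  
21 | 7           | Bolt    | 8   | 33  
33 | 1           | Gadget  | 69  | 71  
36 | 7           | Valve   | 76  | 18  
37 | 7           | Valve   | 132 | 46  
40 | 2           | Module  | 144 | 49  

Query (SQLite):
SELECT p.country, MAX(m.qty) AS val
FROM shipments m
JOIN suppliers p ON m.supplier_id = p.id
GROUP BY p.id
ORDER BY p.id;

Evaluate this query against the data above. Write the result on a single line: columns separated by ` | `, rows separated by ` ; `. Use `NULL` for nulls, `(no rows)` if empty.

Join each shipments row to its suppliers via supplier_id.
Group joined rows by suppliers.id; compute MAX(m.qty) per group.
  1: ids {1, 4, 10, 11, 14, 33} → MAX(m.qty)=168
  2: ids {6, 12, 40} → MAX(m.qty)=196
  7: ids {8, 21, 36, 37} → MAX(m.qty)=132

Japan | 168 ; Japan | 196 ; USA | 132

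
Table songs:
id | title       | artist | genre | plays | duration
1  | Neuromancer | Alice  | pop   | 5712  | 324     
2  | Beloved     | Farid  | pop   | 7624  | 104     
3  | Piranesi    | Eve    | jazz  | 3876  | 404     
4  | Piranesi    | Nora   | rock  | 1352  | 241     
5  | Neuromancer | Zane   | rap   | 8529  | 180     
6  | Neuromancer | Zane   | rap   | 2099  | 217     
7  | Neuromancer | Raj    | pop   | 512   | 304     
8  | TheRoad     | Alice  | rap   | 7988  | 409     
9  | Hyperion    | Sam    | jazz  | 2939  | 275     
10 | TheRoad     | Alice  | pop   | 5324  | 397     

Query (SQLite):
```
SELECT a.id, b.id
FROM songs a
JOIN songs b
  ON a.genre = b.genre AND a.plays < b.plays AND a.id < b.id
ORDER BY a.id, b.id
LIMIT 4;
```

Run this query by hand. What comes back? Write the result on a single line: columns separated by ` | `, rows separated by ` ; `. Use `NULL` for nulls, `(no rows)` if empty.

1 | 2 ; 6 | 8 ; 7 | 10

Pairs (a,b) with same genre, a.plays < b.plays, a.id < b.id.
genre groups: jazz:{3,9} pop:{1,2,7,10} rap:{5,6,8} rock:{4}
Ordered by (a.id, b.id); first 4.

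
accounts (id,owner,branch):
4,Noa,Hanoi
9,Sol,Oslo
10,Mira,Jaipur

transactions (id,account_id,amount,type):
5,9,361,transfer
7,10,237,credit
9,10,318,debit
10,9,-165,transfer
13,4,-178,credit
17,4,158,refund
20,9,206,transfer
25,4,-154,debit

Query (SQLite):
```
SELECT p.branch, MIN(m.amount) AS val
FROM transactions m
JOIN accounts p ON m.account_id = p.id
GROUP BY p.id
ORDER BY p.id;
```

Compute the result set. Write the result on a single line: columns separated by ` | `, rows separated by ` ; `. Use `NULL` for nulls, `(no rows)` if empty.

Join each transactions row to its accounts via account_id.
Group joined rows by accounts.id; compute MIN(m.amount) per group.
  4: ids {13, 17, 25} → MIN(m.amount)=-178
  9: ids {5, 10, 20} → MIN(m.amount)=-165
  10: ids {7, 9} → MIN(m.amount)=237

Hanoi | -178 ; Oslo | -165 ; Jaipur | 237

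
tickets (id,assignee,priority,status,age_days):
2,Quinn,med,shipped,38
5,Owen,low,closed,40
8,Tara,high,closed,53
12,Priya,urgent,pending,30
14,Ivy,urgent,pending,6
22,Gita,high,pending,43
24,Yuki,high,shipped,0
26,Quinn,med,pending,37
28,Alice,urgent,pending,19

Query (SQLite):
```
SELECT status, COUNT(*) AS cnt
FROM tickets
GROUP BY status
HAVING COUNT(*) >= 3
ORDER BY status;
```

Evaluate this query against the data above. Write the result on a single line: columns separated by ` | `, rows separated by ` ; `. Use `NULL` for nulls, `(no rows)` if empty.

pending | 5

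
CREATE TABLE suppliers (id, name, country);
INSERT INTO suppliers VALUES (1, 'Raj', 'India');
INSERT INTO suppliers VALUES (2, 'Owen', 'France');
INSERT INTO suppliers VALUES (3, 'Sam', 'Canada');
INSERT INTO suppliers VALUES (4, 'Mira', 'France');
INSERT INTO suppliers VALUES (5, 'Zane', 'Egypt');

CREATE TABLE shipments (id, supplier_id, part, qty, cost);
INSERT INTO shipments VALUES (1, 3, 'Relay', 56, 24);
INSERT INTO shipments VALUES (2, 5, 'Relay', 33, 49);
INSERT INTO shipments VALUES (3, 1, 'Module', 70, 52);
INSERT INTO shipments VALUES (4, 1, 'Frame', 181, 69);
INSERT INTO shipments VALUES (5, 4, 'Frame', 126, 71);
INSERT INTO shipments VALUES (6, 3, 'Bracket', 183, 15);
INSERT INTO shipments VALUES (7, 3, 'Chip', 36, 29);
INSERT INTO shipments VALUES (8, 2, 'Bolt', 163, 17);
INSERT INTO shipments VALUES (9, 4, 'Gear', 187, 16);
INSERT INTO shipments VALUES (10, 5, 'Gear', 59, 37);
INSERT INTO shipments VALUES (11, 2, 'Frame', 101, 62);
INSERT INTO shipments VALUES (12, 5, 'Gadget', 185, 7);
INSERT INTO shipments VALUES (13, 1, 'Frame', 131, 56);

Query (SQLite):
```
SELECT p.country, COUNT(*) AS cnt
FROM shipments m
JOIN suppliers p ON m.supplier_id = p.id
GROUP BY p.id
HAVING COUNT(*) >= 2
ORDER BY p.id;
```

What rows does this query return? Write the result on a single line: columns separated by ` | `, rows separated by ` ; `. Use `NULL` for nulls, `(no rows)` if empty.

Join each shipments row to its suppliers via supplier_id.
Group joined rows by suppliers.id; compute COUNT(*) per group.
HAVING: keep groups with count ≥ 2.
  1: ids {3, 4, 13} → COUNT(*)=3
  2: ids {8, 11} → COUNT(*)=2
  3: ids {1, 6, 7} → COUNT(*)=3
  4: ids {5, 9} → COUNT(*)=2
  5: ids {2, 10, 12} → COUNT(*)=3

India | 3 ; France | 2 ; Canada | 3 ; France | 2 ; Egypt | 3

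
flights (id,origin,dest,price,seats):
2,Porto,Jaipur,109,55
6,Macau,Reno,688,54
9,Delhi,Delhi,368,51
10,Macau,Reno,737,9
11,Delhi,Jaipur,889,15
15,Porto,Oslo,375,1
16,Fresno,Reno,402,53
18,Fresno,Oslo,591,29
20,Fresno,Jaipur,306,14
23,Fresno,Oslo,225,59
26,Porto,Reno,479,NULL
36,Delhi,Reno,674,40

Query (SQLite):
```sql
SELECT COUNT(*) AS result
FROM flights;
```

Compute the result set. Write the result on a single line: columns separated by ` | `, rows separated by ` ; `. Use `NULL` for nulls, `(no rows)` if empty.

All price values: [109, 688, 368, 737, 889, 375, 402, 591, 306, 225, 479, 674].
COUNT(*) counts rows → 12.

12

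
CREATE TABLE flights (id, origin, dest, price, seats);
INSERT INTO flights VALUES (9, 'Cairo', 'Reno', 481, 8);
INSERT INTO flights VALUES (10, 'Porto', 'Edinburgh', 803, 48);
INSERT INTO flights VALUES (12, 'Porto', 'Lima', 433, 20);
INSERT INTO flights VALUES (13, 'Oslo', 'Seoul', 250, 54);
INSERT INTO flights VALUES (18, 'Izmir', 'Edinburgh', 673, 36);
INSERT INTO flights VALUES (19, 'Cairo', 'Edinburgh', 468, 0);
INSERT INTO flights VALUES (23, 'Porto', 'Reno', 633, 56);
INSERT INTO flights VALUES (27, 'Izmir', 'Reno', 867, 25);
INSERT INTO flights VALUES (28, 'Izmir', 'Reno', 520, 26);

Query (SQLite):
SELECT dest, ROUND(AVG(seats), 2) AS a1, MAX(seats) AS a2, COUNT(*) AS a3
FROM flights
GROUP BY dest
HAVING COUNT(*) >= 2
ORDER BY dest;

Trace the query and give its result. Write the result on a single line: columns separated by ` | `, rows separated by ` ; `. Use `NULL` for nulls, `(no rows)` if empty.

Edinburgh | 28 | 48 | 3 ; Reno | 28.75 | 56 | 4

Group flights by dest.
Per group compute: ROUND(AVG(seats), 2), MAX(seats), COUNT(*).
HAVING: drop groups with fewer than 2 rows.
  Edinburgh: ids {10, 18, 19} → ROUND(AVG(seats), 2)=28, MAX(seats)=48, COUNT(*)=3
  Lima: ids {12} → ROUND(AVG(seats), 2)=20, MAX(seats)=20, COUNT(*)=1
  Reno: ids {9, 23, 27, 28} → ROUND(AVG(seats), 2)=28.75, MAX(seats)=56, COUNT(*)=4
  Seoul: ids {13} → ROUND(AVG(seats), 2)=54, MAX(seats)=54, COUNT(*)=1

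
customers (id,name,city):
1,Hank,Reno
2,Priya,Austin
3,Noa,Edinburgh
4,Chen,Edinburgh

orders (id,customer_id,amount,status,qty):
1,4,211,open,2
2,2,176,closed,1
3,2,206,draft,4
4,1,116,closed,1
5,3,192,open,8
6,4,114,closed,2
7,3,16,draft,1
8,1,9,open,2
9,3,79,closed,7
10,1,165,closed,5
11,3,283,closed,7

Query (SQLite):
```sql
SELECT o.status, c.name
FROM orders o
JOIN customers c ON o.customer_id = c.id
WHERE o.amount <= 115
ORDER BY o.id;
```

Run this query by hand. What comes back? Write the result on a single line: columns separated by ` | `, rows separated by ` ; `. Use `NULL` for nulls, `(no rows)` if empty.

Each orders row matches the customers row where customer_id = customers.id.
Then keep rows with o.amount <= 115.

closed | Chen ; draft | Noa ; open | Hank ; closed | Noa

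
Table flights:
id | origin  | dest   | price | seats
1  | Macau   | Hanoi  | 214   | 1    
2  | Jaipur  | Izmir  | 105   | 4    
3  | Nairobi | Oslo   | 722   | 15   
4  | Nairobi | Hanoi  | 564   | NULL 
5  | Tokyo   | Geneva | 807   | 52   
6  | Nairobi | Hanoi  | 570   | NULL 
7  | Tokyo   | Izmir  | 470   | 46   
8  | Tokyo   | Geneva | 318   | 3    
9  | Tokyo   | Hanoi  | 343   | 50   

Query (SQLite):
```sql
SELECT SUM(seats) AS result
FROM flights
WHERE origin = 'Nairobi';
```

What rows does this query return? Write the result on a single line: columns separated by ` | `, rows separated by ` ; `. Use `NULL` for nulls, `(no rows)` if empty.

Rows where origin='Nairobi' → seats values: [15, NULL, NULL].
SUM of non-NULL values = 15.

15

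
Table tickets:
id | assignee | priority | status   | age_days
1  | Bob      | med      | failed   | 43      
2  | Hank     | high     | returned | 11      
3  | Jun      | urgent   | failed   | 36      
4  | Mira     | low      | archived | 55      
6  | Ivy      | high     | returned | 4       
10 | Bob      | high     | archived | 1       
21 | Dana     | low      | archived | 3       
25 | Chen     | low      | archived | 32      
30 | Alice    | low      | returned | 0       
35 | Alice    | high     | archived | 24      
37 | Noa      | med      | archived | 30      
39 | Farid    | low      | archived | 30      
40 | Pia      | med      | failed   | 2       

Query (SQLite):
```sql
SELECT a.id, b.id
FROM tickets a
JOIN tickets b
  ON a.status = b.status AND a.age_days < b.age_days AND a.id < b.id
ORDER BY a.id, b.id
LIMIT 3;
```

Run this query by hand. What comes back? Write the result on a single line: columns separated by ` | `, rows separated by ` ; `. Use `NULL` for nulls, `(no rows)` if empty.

10 | 21 ; 10 | 25 ; 10 | 35

Pairs (a,b) with same status, a.age_days < b.age_days, a.id < b.id.
status groups: archived:{4,10,21,25,35,37,39} failed:{1,3,40} returned:{2,6,30}
Ordered by (a.id, b.id); first 3.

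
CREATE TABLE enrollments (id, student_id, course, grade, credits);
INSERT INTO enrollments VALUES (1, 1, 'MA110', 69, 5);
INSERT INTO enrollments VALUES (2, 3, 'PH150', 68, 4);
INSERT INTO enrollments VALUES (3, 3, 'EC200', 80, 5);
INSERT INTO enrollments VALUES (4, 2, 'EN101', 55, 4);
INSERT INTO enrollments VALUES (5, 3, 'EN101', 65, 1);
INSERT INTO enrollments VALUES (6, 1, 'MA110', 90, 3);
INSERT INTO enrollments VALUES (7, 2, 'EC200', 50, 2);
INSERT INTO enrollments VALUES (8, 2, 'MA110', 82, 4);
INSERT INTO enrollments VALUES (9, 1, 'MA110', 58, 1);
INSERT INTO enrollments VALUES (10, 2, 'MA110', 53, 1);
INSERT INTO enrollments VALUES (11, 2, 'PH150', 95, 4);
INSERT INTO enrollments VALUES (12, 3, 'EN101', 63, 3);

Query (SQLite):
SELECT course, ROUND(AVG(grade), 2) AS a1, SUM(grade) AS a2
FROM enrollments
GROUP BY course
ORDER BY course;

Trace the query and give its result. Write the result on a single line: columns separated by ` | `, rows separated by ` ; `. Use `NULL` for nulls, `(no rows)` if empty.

EC200 | 65 | 130 ; EN101 | 61 | 183 ; MA110 | 70.4 | 352 ; PH150 | 81.5 | 163

Group enrollments by course.
Per group compute: ROUND(AVG(grade), 2), SUM(grade).
  EC200: ids {3, 7} → ROUND(AVG(grade), 2)=65, SUM(grade)=130
  EN101: ids {4, 5, 12} → ROUND(AVG(grade), 2)=61, SUM(grade)=183
  MA110: ids {1, 6, 8, 9, 10} → ROUND(AVG(grade), 2)=70.4, SUM(grade)=352
  PH150: ids {2, 11} → ROUND(AVG(grade), 2)=81.5, SUM(grade)=163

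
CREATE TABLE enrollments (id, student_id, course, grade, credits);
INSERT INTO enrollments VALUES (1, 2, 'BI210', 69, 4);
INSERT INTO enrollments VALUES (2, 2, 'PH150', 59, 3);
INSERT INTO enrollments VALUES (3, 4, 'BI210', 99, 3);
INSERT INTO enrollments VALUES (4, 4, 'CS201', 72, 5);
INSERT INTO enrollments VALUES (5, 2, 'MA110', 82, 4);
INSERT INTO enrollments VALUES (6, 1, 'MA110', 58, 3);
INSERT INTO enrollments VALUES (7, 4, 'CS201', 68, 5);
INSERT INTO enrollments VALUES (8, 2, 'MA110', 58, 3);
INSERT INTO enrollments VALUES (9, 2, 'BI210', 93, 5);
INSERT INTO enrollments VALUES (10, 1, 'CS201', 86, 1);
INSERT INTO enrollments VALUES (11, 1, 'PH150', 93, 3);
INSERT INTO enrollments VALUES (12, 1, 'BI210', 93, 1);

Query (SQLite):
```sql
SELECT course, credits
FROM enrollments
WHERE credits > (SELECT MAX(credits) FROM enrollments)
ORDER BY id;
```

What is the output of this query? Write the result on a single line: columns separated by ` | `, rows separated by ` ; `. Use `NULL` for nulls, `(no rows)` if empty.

(no rows)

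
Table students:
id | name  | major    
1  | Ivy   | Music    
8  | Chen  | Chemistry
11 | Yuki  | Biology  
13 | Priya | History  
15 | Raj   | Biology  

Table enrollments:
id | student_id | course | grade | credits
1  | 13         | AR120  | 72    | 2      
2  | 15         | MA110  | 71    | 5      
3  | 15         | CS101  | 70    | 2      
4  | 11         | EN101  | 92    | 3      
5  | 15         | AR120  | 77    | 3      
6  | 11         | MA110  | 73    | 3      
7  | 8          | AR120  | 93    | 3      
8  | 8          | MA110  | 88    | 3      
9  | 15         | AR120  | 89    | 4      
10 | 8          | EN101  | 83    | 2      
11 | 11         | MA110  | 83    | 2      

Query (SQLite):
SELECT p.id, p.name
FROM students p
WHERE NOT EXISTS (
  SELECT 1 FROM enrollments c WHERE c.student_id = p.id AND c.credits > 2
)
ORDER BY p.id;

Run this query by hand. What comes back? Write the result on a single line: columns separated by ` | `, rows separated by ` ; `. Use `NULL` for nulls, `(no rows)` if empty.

For each students row, check whether any enrollments with matching student_id has credits > 2.
Keep rows where that is false.

1 | Ivy ; 13 | Priya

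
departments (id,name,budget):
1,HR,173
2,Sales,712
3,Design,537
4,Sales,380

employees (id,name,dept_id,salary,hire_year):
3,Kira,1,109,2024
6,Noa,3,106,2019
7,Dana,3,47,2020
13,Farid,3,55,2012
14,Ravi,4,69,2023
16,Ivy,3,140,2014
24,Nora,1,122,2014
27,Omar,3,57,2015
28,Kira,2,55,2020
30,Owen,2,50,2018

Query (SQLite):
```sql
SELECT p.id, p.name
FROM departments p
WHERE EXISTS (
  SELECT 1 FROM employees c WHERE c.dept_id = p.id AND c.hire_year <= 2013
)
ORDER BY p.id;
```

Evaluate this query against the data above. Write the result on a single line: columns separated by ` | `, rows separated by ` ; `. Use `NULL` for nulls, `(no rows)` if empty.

For each departments row, check whether any employees with matching dept_id has hire_year <= 2013.
Keep rows where that is true.

3 | Design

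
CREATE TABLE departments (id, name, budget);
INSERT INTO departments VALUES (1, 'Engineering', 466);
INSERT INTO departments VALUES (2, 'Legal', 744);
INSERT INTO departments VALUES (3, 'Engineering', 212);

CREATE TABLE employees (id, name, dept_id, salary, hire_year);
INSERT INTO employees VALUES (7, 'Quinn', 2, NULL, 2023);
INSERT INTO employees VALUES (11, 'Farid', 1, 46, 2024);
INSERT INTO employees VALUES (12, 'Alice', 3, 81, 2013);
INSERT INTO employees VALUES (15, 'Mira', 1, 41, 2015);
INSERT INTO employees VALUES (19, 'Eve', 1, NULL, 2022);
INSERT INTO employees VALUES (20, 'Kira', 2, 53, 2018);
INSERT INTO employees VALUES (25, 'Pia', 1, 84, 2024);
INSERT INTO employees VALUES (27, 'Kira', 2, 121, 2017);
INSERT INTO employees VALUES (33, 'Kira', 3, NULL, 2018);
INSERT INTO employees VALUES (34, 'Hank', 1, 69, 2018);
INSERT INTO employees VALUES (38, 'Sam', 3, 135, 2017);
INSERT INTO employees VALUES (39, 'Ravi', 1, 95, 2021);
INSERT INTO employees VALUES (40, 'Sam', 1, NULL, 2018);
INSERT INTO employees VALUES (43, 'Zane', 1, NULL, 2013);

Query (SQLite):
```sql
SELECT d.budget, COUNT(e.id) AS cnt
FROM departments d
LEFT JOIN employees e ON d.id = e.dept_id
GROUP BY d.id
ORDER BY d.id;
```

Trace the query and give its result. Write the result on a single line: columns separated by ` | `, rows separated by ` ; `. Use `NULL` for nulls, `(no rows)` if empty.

LEFT JOIN keeps every departments row; unmatched ones get NULL for employees columns.
Group by departments.id and compute COUNT(e.id). COUNT(col) of an all-NULL group is 0.
  1: ids {11, 15, 19, 25, 34, 39, 40, 43} → COUNT(e.id)=8
  2: ids {7, 20, 27} → COUNT(e.id)=3
  3: ids {12, 33, 38} → COUNT(e.id)=3

466 | 8 ; 744 | 3 ; 212 | 3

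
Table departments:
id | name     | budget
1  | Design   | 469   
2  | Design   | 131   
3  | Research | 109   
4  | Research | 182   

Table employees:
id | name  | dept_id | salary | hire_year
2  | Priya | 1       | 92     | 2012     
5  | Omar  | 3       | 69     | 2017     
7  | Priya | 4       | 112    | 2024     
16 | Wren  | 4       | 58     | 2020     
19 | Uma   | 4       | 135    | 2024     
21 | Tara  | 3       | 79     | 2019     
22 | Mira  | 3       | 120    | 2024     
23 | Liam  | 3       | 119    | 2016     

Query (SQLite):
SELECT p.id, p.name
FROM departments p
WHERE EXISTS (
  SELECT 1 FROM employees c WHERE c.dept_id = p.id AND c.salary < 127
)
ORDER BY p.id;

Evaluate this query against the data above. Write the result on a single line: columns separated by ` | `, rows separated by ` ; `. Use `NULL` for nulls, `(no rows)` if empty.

1 | Design ; 3 | Research ; 4 | Research

For each departments row, check whether any employees with matching dept_id has salary < 127.
Keep rows where that is true.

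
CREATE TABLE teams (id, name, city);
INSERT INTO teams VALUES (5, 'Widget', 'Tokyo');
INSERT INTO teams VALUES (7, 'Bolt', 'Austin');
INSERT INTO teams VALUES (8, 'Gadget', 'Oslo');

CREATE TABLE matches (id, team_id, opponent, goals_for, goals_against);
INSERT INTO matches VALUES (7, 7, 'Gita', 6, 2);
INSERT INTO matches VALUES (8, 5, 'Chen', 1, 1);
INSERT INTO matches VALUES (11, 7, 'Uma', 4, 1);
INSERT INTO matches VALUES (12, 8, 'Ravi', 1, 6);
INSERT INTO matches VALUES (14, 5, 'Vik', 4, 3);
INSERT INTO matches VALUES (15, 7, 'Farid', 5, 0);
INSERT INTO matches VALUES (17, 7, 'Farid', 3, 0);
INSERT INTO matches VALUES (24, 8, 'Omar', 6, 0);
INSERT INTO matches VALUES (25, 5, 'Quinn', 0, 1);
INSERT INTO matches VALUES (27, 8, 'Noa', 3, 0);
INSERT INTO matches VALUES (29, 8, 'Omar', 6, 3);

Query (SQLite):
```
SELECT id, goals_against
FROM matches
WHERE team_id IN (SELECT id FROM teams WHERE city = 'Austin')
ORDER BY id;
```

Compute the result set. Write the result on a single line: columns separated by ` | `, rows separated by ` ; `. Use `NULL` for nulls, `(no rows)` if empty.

Inner query: teams.id where city = 'Austin'.
Outer: keep matches rows whose team_id is in that set.
Inner query → {7}

7 | 2 ; 11 | 1 ; 15 | 0 ; 17 | 0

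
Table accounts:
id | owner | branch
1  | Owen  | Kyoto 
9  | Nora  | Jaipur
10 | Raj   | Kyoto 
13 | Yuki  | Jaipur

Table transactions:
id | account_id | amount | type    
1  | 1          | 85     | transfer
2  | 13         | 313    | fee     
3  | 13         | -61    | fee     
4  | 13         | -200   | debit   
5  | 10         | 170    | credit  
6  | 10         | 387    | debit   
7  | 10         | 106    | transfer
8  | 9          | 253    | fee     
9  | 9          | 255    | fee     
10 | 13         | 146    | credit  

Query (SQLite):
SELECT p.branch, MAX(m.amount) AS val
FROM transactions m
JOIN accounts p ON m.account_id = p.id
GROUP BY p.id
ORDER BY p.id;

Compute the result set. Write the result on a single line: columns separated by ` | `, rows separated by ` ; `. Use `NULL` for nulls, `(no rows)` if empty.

Kyoto | 85 ; Jaipur | 255 ; Kyoto | 387 ; Jaipur | 313

Join each transactions row to its accounts via account_id.
Group joined rows by accounts.id; compute MAX(m.amount) per group.
  1: ids {1} → MAX(m.amount)=85
  9: ids {8, 9} → MAX(m.amount)=255
  10: ids {5, 6, 7} → MAX(m.amount)=387
  13: ids {2, 3, 4, 10} → MAX(m.amount)=313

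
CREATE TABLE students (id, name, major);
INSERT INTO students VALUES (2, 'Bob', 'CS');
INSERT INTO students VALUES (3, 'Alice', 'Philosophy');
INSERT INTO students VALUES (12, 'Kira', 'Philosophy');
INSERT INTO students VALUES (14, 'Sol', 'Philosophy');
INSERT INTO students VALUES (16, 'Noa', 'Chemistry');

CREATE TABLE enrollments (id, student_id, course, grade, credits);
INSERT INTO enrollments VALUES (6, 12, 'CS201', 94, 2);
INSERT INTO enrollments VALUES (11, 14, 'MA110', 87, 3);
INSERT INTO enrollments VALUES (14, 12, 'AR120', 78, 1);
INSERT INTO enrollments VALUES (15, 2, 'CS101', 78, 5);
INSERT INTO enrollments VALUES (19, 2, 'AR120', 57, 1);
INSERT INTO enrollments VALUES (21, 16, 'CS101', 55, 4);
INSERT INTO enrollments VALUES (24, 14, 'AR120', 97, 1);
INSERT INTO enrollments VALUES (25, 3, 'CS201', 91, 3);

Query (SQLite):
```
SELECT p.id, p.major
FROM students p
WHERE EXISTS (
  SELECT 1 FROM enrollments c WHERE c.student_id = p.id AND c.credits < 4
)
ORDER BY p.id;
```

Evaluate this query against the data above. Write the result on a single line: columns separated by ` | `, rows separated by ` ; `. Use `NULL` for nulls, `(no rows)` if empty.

2 | CS ; 3 | Philosophy ; 12 | Philosophy ; 14 | Philosophy

For each students row, check whether any enrollments with matching student_id has credits < 4.
Keep rows where that is true.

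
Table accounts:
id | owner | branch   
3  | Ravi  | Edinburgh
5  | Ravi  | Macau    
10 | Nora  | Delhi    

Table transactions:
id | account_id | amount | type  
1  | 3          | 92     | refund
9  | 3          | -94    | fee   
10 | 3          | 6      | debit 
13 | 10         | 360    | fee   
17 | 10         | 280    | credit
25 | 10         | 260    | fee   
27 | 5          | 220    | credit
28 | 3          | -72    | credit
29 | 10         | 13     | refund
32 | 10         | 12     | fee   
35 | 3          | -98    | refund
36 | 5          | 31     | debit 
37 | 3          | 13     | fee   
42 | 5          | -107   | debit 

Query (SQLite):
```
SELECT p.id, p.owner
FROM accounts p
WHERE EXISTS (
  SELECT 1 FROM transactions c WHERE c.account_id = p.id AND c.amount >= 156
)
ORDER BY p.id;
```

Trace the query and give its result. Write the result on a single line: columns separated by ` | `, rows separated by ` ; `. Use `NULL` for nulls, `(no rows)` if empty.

5 | Ravi ; 10 | Nora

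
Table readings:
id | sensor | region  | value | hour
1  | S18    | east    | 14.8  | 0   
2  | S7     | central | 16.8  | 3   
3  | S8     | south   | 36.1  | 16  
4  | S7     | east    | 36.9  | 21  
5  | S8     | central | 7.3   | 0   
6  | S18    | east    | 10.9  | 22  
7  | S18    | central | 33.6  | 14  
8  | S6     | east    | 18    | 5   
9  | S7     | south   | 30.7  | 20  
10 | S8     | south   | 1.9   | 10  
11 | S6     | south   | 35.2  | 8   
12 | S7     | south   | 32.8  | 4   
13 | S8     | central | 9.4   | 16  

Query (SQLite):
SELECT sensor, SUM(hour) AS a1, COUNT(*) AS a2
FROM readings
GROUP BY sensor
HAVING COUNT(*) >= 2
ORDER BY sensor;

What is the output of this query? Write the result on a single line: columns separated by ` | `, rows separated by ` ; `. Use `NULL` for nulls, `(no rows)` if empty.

S18 | 36 | 3 ; S6 | 13 | 2 ; S7 | 48 | 4 ; S8 | 42 | 4

Group readings by sensor.
Per group compute: SUM(hour), COUNT(*).
HAVING: drop groups with fewer than 2 rows.
  S18: ids {1, 6, 7} → SUM(hour)=36, COUNT(*)=3
  S6: ids {8, 11} → SUM(hour)=13, COUNT(*)=2
  S7: ids {2, 4, 9, 12} → SUM(hour)=48, COUNT(*)=4
  S8: ids {3, 5, 10, 13} → SUM(hour)=42, COUNT(*)=4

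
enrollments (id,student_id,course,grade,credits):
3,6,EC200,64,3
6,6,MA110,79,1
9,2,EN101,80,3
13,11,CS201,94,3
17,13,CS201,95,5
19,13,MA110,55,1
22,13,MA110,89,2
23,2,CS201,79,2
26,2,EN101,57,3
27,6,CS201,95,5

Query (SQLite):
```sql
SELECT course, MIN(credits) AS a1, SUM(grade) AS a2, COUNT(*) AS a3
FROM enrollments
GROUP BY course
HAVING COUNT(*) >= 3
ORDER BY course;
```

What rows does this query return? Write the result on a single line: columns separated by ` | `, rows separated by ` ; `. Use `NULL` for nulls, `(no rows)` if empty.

Group enrollments by course.
Per group compute: MIN(credits), SUM(grade), COUNT(*).
HAVING: drop groups with fewer than 3 rows.
  CS201: ids {13, 17, 23, 27} → MIN(credits)=2, SUM(grade)=363, COUNT(*)=4
  EC200: ids {3} → MIN(credits)=3, SUM(grade)=64, COUNT(*)=1
  EN101: ids {9, 26} → MIN(credits)=3, SUM(grade)=137, COUNT(*)=2
  MA110: ids {6, 19, 22} → MIN(credits)=1, SUM(grade)=223, COUNT(*)=3

CS201 | 2 | 363 | 4 ; MA110 | 1 | 223 | 3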